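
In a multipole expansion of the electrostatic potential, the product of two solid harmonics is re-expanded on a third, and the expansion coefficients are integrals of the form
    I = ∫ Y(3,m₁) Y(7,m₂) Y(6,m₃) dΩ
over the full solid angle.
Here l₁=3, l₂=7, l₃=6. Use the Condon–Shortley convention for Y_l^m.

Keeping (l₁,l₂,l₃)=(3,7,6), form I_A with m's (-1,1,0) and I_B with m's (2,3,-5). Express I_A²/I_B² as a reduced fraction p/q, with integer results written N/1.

7098/19855

Shared (l₁,l₂,l₃)=(3,7,6): N and (l;000)² cancel in I_A²/I_B².
A: Δ = 4!·2!·10!/17! = 1/2042040; Racah Σ t=2..4: t=2:+1/138240 t=3:−1/86400 t=4:+1/829440 = -13/4147200; ⇒ 3j(3 7 6; -1 1 0)² = 13/3740, sgn -1
B: Δ = 4!·2!·10!/17! = 1/2042040; Racah Σ t=0..1: t=0:+1/87091200 t=1:−1/4354560 = -19/87091200; ⇒ 3j(3 7 6; 2 3 -5)² = 361/37128, sgn +1
I_A²/I_B² = (13/3740)/(361/37128) = 7098/19855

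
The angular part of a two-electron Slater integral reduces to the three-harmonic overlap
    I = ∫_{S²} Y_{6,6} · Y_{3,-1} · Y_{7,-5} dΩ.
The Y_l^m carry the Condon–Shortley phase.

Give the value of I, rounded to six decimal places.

Rules hold: Σm=0, L=16 even, 3≤7≤9.
N = 13·7·15 = 1365
Δ = 2!·10!·4!/17! = 1/2042040
Racah Σ t=0..2: t=0:+1/207360 t=1:−1/57600 t=2:+1/207360 = -1/129600
⇒ 3j(6 3 7; 0 0 0)² = 168/12155, sgn +1
Racah Σ t=0..0: t=0:+1/29030400 = 1/29030400
⇒ 3j(6 3 7; 6 -1 -5)² = 99/7735, sgn +1
4πI² = N·(3j₀)²·(3jₘ)² = 4536/18785
I = +1·√(0.241469/4π) = 0.13862003

0.138620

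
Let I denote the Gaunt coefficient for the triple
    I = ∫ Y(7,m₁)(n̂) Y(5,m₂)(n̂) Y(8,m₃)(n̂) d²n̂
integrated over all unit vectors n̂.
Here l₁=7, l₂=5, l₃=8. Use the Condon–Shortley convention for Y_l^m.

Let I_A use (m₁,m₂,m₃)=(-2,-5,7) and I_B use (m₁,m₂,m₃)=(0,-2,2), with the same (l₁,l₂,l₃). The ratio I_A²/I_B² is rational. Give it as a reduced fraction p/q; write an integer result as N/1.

17875/6724

Same 7,5,8: normalisation and zero-m 3j drop out of the ratio.
A: Δ: 4! 10! 6! / 21! → 1/814773960; sum: t=0:+1/6270566400 = 1/6270566400; 3j²(7 5 8; -2 -5 7) = Δ·Π!·Σ² = 25/3876  (sign -1)
B: Δ: 4! 10! 6! / 21! → 1/814773960; sum: t=0:+1/26127360 t=1:−1/4976640 t=2:+1/6912000 t=3:−1/74649600 = -41/1306368000; 3j²(7 5 8; 0 -2 2) = Δ·Π!·Σ² = 1681/692835  (sign -1)
I_A²/I_B² = (25/3876)/(1681/692835) = 17875/6724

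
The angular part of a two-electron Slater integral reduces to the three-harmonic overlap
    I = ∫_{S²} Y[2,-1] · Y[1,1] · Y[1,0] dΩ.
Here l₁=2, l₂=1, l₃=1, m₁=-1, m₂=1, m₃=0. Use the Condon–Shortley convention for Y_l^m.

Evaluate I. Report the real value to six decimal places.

-0.218510

m-sum 0 ✓  L=4 even ✓  1≤1≤3 ✓
Π(2lᵢ+1) = 5×3×3 = 45
triangle coeff Δ(2,1,1) = 1/30
Σ_t [1,1]: t=1:−1/1 = -1/1
(3j)²=2/15 [(2 1 1; 0 0 0)], sign=+1
Σ_t [2,2]: t=2:+1/2 = 1/2
(3j)²=1/10 [(2 1 1; -1 1 0)], sign=-1
⇒ 4πI² = 3/5
I = (-1)√(3/5/(4π)) = -0.21850969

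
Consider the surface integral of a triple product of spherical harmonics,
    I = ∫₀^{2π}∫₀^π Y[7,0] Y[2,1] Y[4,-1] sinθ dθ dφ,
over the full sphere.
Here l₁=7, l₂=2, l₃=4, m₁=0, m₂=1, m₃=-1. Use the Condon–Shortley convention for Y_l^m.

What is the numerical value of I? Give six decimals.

l₃=4 ∉ [5,9] — triangle fails ⇒ I = 0

0.000000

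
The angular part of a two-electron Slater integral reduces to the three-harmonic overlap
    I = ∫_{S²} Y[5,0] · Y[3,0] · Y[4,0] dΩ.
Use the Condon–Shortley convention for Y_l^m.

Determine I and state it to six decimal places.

m-sum 0 ✓  L=12 even ✓  2≤4≤8 ✓
Π(2lᵢ+1) = 11×7×9 = 693
triangle coeff Δ(5,3,4) = 1/180180
Σ_t [1,3]: t=1:−1/576 t=2:+1/144 t=3:−1/576 = 1/288
(3j)²=20/1001 [(5 3 4; 0 0 0)], sign=+1
(m-triple is (0,0,0) — same symbol as above.)
⇒ 4πI² = 3600/13013
I = (+1)√(3600/13013/(4π)) = 0.14837393

0.148374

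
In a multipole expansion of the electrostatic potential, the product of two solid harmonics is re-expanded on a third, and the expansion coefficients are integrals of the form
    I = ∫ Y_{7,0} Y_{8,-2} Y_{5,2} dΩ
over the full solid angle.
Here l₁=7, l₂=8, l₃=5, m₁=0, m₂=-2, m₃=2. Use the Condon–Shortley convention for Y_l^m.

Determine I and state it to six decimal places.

-0.064970

Checks pass: Σm=0; 20 even; l₃=5∈[1,15].
(2·7+1)(2·8+1)(2·5+1) = 2805
Δ: 10! 4! 6! / 21! → 1/814773960
sum: t=3:−1/87091200 t=4:+1/4976640 t=5:−1/2073600 t=6:+1/4976640 t=7:−1/87091200 = -1/9676800
3j²(7 8 5; 0 0 0) = Δ·Π!·Σ² = 360/46189  (sign +1)
sum: t=3:−1/26127360 t=4:+1/4976640 t=5:−1/6912000 t=6:+1/74649600 = 41/1306368000
3j²(7 8 5; 0 -2 2) = Δ·Π!·Σ² = 1681/692835  (sign -1)
combine: 4πI² = 2805·360/46189·1681/692835 = 605160/11408683
take √, sign -1: I = -0.06496993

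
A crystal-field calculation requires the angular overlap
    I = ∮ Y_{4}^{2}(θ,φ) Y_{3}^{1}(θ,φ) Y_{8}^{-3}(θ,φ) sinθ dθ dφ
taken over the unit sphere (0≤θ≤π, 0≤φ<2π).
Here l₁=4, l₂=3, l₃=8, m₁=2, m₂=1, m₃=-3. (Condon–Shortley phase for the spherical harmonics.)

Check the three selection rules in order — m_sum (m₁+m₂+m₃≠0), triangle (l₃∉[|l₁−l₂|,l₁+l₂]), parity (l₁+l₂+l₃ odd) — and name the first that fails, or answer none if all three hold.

triangle

Σmᵢ = 0  ✓
l₃∈[|l₁−l₂|,l₁+l₂]=[1,7], have l₃=8  ✗
Σlᵢ = 15 ⇒ odd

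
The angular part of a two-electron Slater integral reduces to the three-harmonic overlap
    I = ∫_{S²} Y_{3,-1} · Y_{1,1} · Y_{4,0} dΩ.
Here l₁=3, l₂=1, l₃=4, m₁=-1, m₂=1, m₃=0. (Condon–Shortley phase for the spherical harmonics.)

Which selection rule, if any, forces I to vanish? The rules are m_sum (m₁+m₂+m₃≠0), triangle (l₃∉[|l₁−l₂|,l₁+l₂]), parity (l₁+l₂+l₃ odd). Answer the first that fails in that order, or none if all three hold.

Σmᵢ = 0  ✓
l₃∈[|l₁−l₂|,l₁+l₂]=[2,4], have l₃=4  ✓
Σlᵢ = 8 ⇒ even  ✓

none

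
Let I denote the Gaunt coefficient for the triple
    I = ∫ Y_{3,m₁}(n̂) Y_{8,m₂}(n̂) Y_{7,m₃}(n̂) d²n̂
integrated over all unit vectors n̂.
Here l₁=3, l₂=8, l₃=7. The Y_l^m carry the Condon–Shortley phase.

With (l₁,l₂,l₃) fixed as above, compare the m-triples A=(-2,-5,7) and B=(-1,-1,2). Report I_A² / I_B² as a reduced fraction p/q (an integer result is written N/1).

845/529

Same 3,8,7: normalisation and zero-m 3j drop out of the ratio.
A: Δ: 4! 2! 12! / 19! → 1/5290740; sum: t=3:−1/5748019200 = -1/5748019200; 3j²(3 8 7; -2 -5 7) = Δ·Π!·Σ² = 13/5814  (sign -1)
B: Δ: 4! 2! 12! / 19! → 1/5290740; sum: t=2:+1/4838400 t=3:−1/5806080 t=4:+1/104509440 = 23/522547200; 3j²(3 8 7; -1 -1 2) = Δ·Π!·Σ² = 529/377910  (sign -1)
I_A²/I_B² = (13/5814)/(529/377910) = 845/529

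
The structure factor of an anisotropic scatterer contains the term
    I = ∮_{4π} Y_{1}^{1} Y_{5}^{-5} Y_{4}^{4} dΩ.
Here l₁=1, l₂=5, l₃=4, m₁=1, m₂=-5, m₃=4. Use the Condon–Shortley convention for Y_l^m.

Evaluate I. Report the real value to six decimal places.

-0.329416

m-sum 0 ✓  L=10 even ✓  4≤4≤6 ✓
Π(2lᵢ+1) = 3×11×9 = 297
triangle coeff Δ(1,5,4) = 1/495
Σ_t [1,1]: t=1:−1/576 = -1/576
(3j)²=5/99 [(1 5 4; 0 0 0)], sign=-1
Σ_t [0,0]: t=0:+1/80640 = 1/80640
(3j)²=1/11 [(1 5 4; 1 -5 4)], sign=+1
⇒ 4πI² = 15/11
I = (-1)√(15/11/(4π)) = -0.32941575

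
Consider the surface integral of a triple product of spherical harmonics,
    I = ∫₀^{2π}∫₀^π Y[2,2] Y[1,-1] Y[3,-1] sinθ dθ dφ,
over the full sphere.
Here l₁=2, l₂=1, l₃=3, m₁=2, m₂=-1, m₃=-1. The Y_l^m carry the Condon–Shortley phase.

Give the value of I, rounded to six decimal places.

-0.082589

m-sum 0 ✓  L=6 even ✓  1≤3≤3 ✓
Π(2lᵢ+1) = 5×3×7 = 105
triangle coeff Δ(2,1,3) = 1/105
Σ_t [0,0]: t=0:+1/4 = 1/4
(3j)²=3/35 [(2 1 3; 0 0 0)], sign=-1
Σ_t [0,0]: t=0:+1/48 = 1/48
(3j)²=1/105 [(2 1 3; 2 -1 -1)], sign=+1
⇒ 4πI² = 3/35
I = (-1)√(3/35/(4π)) = -0.08258890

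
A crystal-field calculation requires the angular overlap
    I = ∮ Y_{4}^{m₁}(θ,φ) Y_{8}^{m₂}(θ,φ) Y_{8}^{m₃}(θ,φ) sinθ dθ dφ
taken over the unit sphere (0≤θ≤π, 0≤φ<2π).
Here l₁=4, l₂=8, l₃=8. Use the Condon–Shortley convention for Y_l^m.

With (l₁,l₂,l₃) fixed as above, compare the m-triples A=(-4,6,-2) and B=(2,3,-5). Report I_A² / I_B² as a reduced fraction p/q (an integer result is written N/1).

11/4

Same 4,8,8: normalisation and zero-m 3j drop out of the ratio.
A: Δ: 4! 4! 12! / 21! → 1/185175900; sum: t=4:+1/4180377600 = 1/4180377600; 3j²(4 8 8; -4 6 -2) = Δ·Π!·Σ² = 11/1938  (sign +1)
B: Δ: 4! 4! 12! / 21! → 1/185175900; sum: t=0:+1/3832012800 t=1:−1/261273600 t=2:+1/209018880 = 1/821145600; 3j²(4 8 8; 2 3 -5) = Δ·Π!·Σ² = 2/969  (sign -1)
I_A²/I_B² = (11/1938)/(2/969) = 11/4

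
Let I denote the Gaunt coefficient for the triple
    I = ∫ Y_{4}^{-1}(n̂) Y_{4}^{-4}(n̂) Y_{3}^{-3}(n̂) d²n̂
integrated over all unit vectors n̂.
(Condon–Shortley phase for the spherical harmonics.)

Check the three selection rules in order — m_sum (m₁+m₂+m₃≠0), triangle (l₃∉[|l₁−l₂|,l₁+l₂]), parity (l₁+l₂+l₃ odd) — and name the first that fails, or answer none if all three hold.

m_sum

azimuthal sum: -1 − 4 − 3 = -8  ✗
0 ≤ 3 ≤ 8 (triangle on l)
L = 4 + 4 + 3 = 11 (odd)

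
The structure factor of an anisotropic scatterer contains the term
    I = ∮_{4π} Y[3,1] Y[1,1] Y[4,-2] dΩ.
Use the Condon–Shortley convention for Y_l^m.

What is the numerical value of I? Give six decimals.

0.238414

Checks pass: Σm=0; 8 even; l₃=4∈[2,4].
(2·3+1)(2·1+1)(2·4+1) = 189
Δ: 0! 6! 2! / 9! → 1/252
sum: t=0:+1/36 = 1/36
3j²(3 1 4; 0 0 0) = Δ·Π!·Σ² = 4/63  (sign +1)
sum: t=0:+1/96 = 1/96
3j²(3 1 4; 1 1 -2) = Δ·Π!·Σ² = 5/84  (sign +1)
combine: 4πI² = 189·4/63·5/84 = 5/7
take √, sign +1: I = 0.23841361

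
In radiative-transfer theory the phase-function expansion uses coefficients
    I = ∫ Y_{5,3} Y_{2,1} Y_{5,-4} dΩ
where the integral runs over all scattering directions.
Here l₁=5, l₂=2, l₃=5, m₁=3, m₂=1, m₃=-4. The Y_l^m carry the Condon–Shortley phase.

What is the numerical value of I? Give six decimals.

Checks pass: Σm=0; 12 even; l₃=5∈[3,7].
(2·5+1)(2·2+1)(2·5+1) = 605
Δ: 2! 8! 2! / 13! → 1/38610
sum: t=0:+1/2880 t=1:−1/576 t=2:+1/2880 = -1/960
3j²(5 2 5; 0 0 0) = Δ·Π!·Σ² = 10/429  (sign +1)
sum: t=1:−1/10080 t=2:+1/80640 = -1/11520
3j²(5 2 5; 3 1 -4) = Δ·Π!·Σ² = 49/1430  (sign +1)
combine: 4πI² = 605·10/429·49/1430 = 245/507
take √, sign +1: I = 0.19609844

0.196098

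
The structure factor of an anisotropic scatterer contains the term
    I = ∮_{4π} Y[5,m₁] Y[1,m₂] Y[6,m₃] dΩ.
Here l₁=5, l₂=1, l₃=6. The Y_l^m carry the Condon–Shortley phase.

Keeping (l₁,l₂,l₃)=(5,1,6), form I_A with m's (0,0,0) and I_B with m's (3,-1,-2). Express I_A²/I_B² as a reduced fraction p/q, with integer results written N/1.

l's match ⇒ only the (l;m) 3-j factors differ between A and B.
A: triangle coeff Δ(5,1,6) = 1/858; Σ_t [0,0]: t=0:+1/14400 = 1/14400; (3j)²=6/143 [(5 1 6; 0 0 0)], sign=+1
B: triangle coeff Δ(5,1,6) = 1/858; Σ_t [0,0]: t=0:+1/161280 = 1/161280; (3j)²=1/143 [(5 1 6; 3 -1 -2)], sign=+1
I_A²/I_B² = (6/143)/(1/143) = 6/1

6/1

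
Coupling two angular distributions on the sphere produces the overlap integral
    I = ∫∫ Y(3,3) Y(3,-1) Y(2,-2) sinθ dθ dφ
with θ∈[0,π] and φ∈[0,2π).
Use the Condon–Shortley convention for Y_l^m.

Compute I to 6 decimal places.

0.132981

Checks pass: Σm=0; 8 even; l₃=2∈[0,6].
(2·3+1)(2·3+1)(2·2+1) = 245
Δ: 4! 2! 2! / 9! → 1/3780
sum: t=1:−1/24 t=2:+1/4 t=3:−1/24 = 1/6
3j²(3 3 2; 0 0 0) = Δ·Π!·Σ² = 4/105  (sign +1)
sum: t=0:+1/96 = 1/96
3j²(3 3 2; 3 -1 -2) = Δ·Π!·Σ² = 1/42  (sign +1)
combine: 4πI² = 245·4/105·1/42 = 2/9
take √, sign +1: I = 0.13298076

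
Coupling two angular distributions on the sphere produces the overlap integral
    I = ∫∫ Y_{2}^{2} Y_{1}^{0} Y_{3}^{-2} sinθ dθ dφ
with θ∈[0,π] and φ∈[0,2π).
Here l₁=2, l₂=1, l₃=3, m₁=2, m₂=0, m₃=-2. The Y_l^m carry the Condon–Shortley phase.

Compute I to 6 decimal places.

Rules hold: Σm=0, L=6 even, 1≤3≤3.
N = 5·3·7 = 105
Δ = 0!·4!·2!/7! = 1/105
Racah Σ t=0..0: t=0:+1/4 = 1/4
⇒ 3j(2 1 3; 0 0 0)² = 3/35, sgn -1
Racah Σ t=0..0: t=0:+1/24 = 1/24
⇒ 3j(2 1 3; 2 0 -2)² = 1/21, sgn -1
4πI² = N·(3j₀)²·(3jₘ)² = 3/7
I = +1·√(0.428571/4π) = 0.18467439

0.184674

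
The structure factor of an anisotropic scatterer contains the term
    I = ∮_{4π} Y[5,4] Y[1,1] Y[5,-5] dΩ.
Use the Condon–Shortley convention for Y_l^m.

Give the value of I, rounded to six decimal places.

0.000000

L=11 odd ⇒ parity kills the (l;000) factor ⇒ I = 0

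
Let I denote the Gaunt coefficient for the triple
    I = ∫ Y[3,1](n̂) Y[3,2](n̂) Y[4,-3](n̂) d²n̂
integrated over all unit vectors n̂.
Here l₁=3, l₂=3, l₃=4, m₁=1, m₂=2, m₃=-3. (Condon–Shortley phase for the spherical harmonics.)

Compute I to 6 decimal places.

Checks pass: Σm=0; 10 even; l₃=4∈[0,6].
(2·3+1)(2·3+1)(2·4+1) = 441
Δ: 2! 4! 4! / 11! → 1/34650
sum: t=0:+1/72 t=1:−1/16 t=2:+1/72 = -5/144
3j²(3 3 4; 0 0 0) = Δ·Π!·Σ² = 2/77  (sign -1)
sum: t=1:−1/144 t=2:+1/288 = -1/288
3j²(3 3 4; 1 2 -3) = Δ·Π!·Σ² = 1/99  (sign +1)
combine: 4πI² = 441·2/77·1/99 = 14/121
take √, sign -1: I = -0.09595473

-0.095955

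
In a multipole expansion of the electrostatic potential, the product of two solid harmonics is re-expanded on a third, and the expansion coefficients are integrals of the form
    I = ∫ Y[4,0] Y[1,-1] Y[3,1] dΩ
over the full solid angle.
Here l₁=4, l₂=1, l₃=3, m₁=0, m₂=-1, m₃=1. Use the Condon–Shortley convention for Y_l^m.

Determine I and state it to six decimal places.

0.150786

m-sum 0 ✓  L=8 even ✓  3≤3≤5 ✓
Π(2lᵢ+1) = 9×3×7 = 189
triangle coeff Δ(4,1,3) = 1/252
Σ_t [1,1]: t=1:−1/36 = -1/36
(3j)²=4/63 [(4 1 3; 0 0 0)], sign=+1
Σ_t [0,0]: t=0:+1/96 = 1/96
(3j)²=1/42 [(4 1 3; 0 -1 1)], sign=+1
⇒ 4πI² = 2/7
I = (+1)√(2/7/(4π)) = 0.15078601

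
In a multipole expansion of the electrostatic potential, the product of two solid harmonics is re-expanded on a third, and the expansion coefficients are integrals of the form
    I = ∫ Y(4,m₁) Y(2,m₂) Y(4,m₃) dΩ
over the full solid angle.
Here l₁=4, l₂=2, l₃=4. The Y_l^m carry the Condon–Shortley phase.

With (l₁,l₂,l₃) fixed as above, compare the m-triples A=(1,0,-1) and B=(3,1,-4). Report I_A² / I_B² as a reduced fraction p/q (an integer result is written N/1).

Same 4,2,4: normalisation and zero-m 3j drop out of the ratio.
A: Δ: 2! 6! 2! / 11! → 1/13860; sum: t=0:+1/144 t=1:−1/48 t=2:+1/480 = -17/1440; 3j²(4 2 4; 1 0 -1) = Δ·Π!·Σ² = 289/13860  (sign +1)
B: Δ: 2! 6! 2! / 11! → 1/13860; sum: t=1:−1/1440 = -1/1440; 3j²(4 2 4; 3 1 -4) = Δ·Π!·Σ² = 7/165  (sign -1)
I_A²/I_B² = (289/13860)/(7/165) = 289/588

289/588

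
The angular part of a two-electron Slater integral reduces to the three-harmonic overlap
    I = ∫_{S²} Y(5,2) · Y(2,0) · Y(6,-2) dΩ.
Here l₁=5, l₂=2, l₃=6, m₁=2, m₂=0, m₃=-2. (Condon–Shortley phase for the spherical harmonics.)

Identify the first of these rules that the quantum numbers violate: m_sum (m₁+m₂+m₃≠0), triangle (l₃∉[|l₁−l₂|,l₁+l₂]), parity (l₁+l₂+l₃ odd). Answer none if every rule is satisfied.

azimuthal sum: 2 + 0 − 2 = 0  ✓
3 ≤ 6 ≤ 7 (triangle on l)  ✓
L = 5 + 2 + 6 = 13 (odd)  ✗

parity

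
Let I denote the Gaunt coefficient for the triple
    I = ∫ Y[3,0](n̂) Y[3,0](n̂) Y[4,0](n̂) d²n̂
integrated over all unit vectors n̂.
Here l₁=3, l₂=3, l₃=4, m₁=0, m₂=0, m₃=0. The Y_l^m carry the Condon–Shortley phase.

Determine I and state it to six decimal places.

0.153870

m-sum 0 ✓  L=10 even ✓  0≤4≤6 ✓
Π(2lᵢ+1) = 7×7×9 = 441
triangle coeff Δ(3,3,4) = 1/34650
Σ_t [0,2]: t=0:+1/72 t=1:−1/16 t=2:+1/72 = -5/144
(3j)²=2/77 [(3 3 4; 0 0 0)], sign=-1
(m-triple is (0,0,0) — same symbol as above.)
⇒ 4πI² = 36/121
I = (+1)√(36/121/(4π)) = 0.15386989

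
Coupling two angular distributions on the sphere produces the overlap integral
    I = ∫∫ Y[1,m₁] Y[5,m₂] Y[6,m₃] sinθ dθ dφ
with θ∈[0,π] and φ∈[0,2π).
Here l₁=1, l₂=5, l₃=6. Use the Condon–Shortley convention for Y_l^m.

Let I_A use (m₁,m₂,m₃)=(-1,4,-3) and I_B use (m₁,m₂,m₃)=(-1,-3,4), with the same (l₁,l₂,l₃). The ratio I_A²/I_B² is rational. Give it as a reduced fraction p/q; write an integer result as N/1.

1/15

Same 1,5,6: normalisation and zero-m 3j drop out of the ratio.
A: Δ: 0! 2! 10! / 13! → 1/858; sum: t=0:+1/725760 = 1/725760; 3j²(1 5 6; -1 4 -3) = Δ·Π!·Σ² = 1/286  (sign -1)
B: Δ: 0! 2! 10! / 13! → 1/858; sum: t=0:+1/161280 = 1/161280; 3j²(1 5 6; -1 -3 4) = Δ·Π!·Σ² = 15/286  (sign +1)
I_A²/I_B² = (1/286)/(15/286) = 1/15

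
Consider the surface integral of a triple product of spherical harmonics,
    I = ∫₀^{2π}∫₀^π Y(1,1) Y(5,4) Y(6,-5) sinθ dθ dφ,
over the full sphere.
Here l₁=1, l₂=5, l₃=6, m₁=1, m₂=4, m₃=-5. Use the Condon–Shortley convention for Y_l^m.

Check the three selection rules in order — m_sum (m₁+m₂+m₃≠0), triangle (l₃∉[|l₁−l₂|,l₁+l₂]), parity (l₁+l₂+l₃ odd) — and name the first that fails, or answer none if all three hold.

none

azimuthal sum: 1 + 4 − 5 = 0  ✓
4 ≤ 6 ≤ 6 (triangle on l)  ✓
L = 1 + 5 + 6 = 12 (even)  ✓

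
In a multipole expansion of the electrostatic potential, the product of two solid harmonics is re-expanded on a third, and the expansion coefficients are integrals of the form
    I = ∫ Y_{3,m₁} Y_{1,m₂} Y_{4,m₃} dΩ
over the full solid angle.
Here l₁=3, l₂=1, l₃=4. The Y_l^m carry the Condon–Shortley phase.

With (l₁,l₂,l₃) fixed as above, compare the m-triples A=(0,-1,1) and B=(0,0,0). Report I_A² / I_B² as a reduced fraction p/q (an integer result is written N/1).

5/8

Same 3,1,4: normalisation and zero-m 3j drop out of the ratio.
A: Δ: 0! 6! 2! / 9! → 1/252; sum: t=0:+1/72 = 1/72; 3j²(3 1 4; 0 -1 1) = Δ·Π!·Σ² = 5/126  (sign -1)
B: Δ: 0! 6! 2! / 9! → 1/252; sum: t=0:+1/36 = 1/36; 3j²(3 1 4; 0 0 0) = Δ·Π!·Σ² = 4/63  (sign +1)
I_A²/I_B² = (5/126)/(4/63) = 5/8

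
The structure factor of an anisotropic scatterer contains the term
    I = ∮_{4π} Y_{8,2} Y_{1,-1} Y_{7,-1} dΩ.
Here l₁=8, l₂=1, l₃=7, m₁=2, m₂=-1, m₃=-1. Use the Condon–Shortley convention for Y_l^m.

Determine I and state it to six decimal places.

Rules hold: Σm=0, L=16 even, 7≤7≤9.
N = 17·3·15 = 765
Δ = 2!·14!·0!/17! = 1/2040
Racah Σ t=1..1: t=1:−1/25401600 = -1/25401600
⇒ 3j(8 1 7; 0 0 0)² = 8/255, sgn +1
Racah Σ t=0..0: t=0:+1/58060800 = 1/58060800
⇒ 3j(8 1 7; 2 -1 -1)² = 3/136, sgn +1
4πI² = N·(3j₀)²·(3jₘ)² = 9/17
I = +1·√(0.529412/4π) = 0.20525411

0.205254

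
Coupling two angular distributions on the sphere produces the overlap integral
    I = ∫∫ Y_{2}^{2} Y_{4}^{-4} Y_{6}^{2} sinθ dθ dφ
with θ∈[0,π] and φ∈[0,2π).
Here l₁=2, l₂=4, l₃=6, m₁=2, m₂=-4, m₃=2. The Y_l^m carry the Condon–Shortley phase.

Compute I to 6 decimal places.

Rules hold: Σm=0, L=12 even, 2≤6≤6.
N = 5·9·13 = 585
Δ = 0!·4!·8!/13! = 1/6435
Racah Σ t=0..0: t=0:+1/2304 = 1/2304
⇒ 3j(2 4 6; 0 0 0)² = 5/143, sgn +1
Racah Σ t=0..0: t=0:+1/967680 = 1/967680
⇒ 3j(2 4 6; 2 -4 2)² = 1/6435, sgn +1
4πI² = N·(3j₀)²·(3jₘ)² = 5/1573
I = +1·√(0.00317864/4π) = 0.01590434

0.015904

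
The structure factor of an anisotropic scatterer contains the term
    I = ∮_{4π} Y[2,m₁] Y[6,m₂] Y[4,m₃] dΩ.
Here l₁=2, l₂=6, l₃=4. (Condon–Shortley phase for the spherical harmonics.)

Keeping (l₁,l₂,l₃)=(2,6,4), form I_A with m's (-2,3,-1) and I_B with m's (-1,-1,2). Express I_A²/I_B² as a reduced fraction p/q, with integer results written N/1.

9/5

Shared (l₁,l₂,l₃)=(2,6,4): N and (l;000)² cancel in I_A²/I_B².
A: Δ = 4!·0!·8!/13! = 1/6435; Racah Σ t=4..4: t=4:+1/17280 = 1/17280; ⇒ 3j(2 6 4; -2 3 -1)² = 14/715, sgn -1
B: Δ = 4!·0!·8!/13! = 1/6435; Racah Σ t=3..3: t=3:−1/8640 = -1/8640; ⇒ 3j(2 6 4; -1 -1 2)² = 14/1287, sgn -1
I_A²/I_B² = (14/715)/(14/1287) = 9/5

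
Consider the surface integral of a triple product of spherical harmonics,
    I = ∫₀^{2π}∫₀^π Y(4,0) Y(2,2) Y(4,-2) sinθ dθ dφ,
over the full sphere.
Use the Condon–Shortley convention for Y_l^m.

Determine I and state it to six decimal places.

-0.190365

m-sum 0 ✓  L=10 even ✓  2≤4≤6 ✓
Π(2lᵢ+1) = 9×5×9 = 405
triangle coeff Δ(4,2,4) = 1/13860
Σ_t [0,2]: t=0:+1/192 t=1:−1/36 t=2:+1/192 = -5/288
(3j)²=20/693 [(4 2 4; 0 0 0)], sign=-1
Σ_t [2,2]: t=2:+1/192 = 1/192
(3j)²=3/77 [(4 2 4; 0 2 -2)], sign=+1
⇒ 4πI² = 2700/5929
I = (-1)√(2700/5929/(4π)) = -0.19036462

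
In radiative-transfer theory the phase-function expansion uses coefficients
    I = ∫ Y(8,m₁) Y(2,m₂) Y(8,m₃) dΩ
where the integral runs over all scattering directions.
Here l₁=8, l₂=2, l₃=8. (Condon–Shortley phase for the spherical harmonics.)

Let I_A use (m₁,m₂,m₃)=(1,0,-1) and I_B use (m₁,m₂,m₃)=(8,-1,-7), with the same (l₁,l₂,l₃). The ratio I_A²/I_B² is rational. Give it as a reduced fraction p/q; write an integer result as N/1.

l's match ⇒ only the (l;m) 3-j factors differ between A and B.
A: triangle coeff Δ(8,2,8) = 1/348840; Σ_t [0,2]: t=0:+1/101606400 t=1:−1/29030400 t=2:+1/174182400 = -23/1219276800; (3j)²=529/38760 [(8 2 8; 1 0 -1)], sign=+1
B: triangle coeff Δ(8,2,8) = 1/348840; Σ_t [0,0]: t=0:+1/174356582400 = 1/174356582400; (3j)²=5/323 [(8 2 8; 8 -1 -7)], sign=-1
I_A²/I_B² = (529/38760)/(5/323) = 529/600

529/600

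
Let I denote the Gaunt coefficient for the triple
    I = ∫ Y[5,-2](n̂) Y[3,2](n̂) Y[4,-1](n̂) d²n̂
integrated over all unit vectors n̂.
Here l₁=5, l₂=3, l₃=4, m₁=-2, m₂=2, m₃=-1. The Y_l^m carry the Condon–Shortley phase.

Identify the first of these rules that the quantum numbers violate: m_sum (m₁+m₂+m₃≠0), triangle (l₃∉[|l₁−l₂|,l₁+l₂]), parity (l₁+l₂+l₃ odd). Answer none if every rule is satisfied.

m_sum

azimuthal sum: -2 + 2 − 1 = -1  ✗
2 ≤ 4 ≤ 8 (triangle on l)
L = 5 + 3 + 4 = 12 (even)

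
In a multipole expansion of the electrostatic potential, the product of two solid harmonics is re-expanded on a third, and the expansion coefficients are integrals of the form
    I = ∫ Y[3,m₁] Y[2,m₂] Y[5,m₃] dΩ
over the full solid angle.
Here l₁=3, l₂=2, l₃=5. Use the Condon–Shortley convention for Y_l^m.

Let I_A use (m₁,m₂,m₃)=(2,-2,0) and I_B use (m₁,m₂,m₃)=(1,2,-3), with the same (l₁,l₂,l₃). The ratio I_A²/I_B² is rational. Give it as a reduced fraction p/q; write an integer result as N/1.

1/14

l's match ⇒ only the (l;m) 3-j factors differ between A and B.
A: triangle coeff Δ(3,2,5) = 1/2310; Σ_t [0,0]: t=0:+1/2880 = 1/2880; (3j)²=1/462 [(3 2 5; 2 -2 0)], sign=-1
B: triangle coeff Δ(3,2,5) = 1/2310; Σ_t [0,0]: t=0:+1/1152 = 1/1152; (3j)²=1/33 [(3 2 5; 1 2 -3)], sign=+1
I_A²/I_B² = (1/462)/(1/33) = 1/14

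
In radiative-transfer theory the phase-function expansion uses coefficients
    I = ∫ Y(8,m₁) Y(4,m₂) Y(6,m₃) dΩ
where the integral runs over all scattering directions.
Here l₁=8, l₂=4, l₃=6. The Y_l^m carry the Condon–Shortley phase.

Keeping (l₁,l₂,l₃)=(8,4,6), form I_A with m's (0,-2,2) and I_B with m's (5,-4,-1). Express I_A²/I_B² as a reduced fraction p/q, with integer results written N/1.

l's match ⇒ only the (l;m) 3-j factors differ between A and B.
A: triangle coeff Δ(8,4,6) = 1/23279256; Σ_t [0,2]: t=0:+1/116121600 t=1:−1/3628800 t=2:+1/1658880 = 13/38707200; (3j)²=39/3553 [(8 4 6; 0 -2 2)], sign=+1
B: triangle coeff Δ(8,4,6) = 1/23279256; Σ_t [0,0]: t=0:+1/43545600 = 1/43545600; (3j)²=20/969 [(8 4 6; 5 -4 -1)], sign=-1
I_A²/I_B² = (39/3553)/(20/969) = 117/220

117/220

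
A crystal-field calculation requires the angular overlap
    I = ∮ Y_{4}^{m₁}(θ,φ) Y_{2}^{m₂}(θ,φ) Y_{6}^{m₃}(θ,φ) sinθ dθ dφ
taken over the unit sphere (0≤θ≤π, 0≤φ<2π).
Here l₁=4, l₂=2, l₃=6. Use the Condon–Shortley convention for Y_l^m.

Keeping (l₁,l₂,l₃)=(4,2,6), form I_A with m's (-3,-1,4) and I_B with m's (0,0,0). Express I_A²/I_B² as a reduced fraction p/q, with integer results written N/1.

16/15

l's match ⇒ only the (l;m) 3-j factors differ between A and B.
A: triangle coeff Δ(4,2,6) = 1/6435; Σ_t [0,0]: t=0:+1/30240 = 1/30240; (3j)²=16/429 [(4 2 6; -3 -1 4)], sign=+1
B: triangle coeff Δ(4,2,6) = 1/6435; Σ_t [0,0]: t=0:+1/2304 = 1/2304; (3j)²=5/143 [(4 2 6; 0 0 0)], sign=+1
I_A²/I_B² = (16/429)/(5/143) = 16/15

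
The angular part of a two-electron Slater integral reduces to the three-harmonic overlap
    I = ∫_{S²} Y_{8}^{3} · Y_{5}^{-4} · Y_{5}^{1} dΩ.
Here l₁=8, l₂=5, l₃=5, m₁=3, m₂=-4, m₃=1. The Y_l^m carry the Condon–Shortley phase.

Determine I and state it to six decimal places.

0.162689

Rules hold: Σm=0, L=18 even, 3≤5≤13.
N = 17·11·11 = 2057
Δ = 8!·8!·2!/19! = 1/37413090
Racah Σ t=3..5: t=3:−1/1036800 t=4:+1/331776 t=5:−1/1036800 = 1/921600
⇒ 3j(8 5 5; 0 0 0)² = 490/46189, sgn -1
Racah Σ t=0..1: t=0:+1/29030400 t=1:−1/5806080 = -1/7257600
⇒ 3j(8 5 5; 3 -4 1)² = 64/4199, sgn -1
4πI² = N·(3j₀)²·(3jₘ)² = 344960/1037153
I = +1·√(0.332603/4π) = 0.16268894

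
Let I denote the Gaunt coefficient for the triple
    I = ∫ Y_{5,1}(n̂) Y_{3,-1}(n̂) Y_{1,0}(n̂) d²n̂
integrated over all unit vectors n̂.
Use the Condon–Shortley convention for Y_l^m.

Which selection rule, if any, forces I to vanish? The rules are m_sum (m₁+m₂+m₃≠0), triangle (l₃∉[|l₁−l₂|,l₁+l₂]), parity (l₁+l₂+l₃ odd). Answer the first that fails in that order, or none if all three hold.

m₁+m₂+m₃ = 1 − 1 + 0 = 0  ✓
triangle: |5−3|=2 ≤ l₃=1 ≤ 5+3=8  ✗
parity: l₁+l₂+l₃ = 9 is odd

triangle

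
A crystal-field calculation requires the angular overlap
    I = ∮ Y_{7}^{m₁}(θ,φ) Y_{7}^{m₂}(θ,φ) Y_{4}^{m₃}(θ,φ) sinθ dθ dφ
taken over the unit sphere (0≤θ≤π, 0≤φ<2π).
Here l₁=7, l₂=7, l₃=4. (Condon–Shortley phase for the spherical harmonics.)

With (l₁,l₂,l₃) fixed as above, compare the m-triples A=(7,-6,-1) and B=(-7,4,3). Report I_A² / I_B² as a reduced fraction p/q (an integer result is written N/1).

Shared (l₁,l₂,l₃)=(7,7,4): N and (l;000)² cancel in I_A²/I_B².
A: Δ = 10!·4!·4!/19! = 1/58198140; Racah Σ t=0..0: t=0:+1/522547200 = 1/522547200; ⇒ 3j(7 7 4; 7 -6 -1)² = 143/5814, sgn -1
B: Δ = 10!·4!·4!/19! = 1/58198140; Racah Σ t=10..10: t=10:+1/522547200 = 1/522547200; ⇒ 3j(7 7 4; -7 4 3)² = 77/11628, sgn -1
I_A²/I_B² = (143/5814)/(77/11628) = 26/7

26/7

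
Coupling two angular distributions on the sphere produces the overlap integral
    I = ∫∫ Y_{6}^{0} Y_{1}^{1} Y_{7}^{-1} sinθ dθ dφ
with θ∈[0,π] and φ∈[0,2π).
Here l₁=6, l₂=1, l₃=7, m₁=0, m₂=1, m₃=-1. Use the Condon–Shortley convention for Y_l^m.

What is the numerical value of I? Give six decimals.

m-sum 0 ✓  L=14 even ✓  5≤7≤7 ✓
Π(2lᵢ+1) = 13×3×15 = 585
triangle coeff Δ(6,1,7) = 1/1365
Σ_t [0,0]: t=0:+1/518400 = 1/518400
(3j)²=7/195 [(6 1 7; 0 0 0)], sign=-1
Σ_t [0,0]: t=0:+1/1036800 = 1/1036800
(3j)²=4/195 [(6 1 7; 0 1 -1)], sign=+1
⇒ 4πI² = 28/65
I = (-1)√(28/65/(4π)) = -0.18514731

-0.185147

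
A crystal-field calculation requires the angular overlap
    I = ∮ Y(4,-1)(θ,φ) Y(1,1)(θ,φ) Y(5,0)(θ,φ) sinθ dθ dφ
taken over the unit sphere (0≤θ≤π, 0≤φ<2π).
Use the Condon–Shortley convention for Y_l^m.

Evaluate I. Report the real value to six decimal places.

0.155288

Rules hold: Σm=0, L=10 even, 3≤5≤5.
N = 9·3·11 = 297
Δ = 0!·8!·2!/11! = 1/495
Racah Σ t=0..0: t=0:+1/576 = 1/576
⇒ 3j(4 1 5; 0 0 0)² = 5/99, sgn -1
Racah Σ t=0..0: t=0:+1/1440 = 1/1440
⇒ 3j(4 1 5; -1 1 0)² = 2/99, sgn -1
4πI² = N·(3j₀)²·(3jₘ)² = 10/33
I = +1·√(0.30303/4π) = 0.15528807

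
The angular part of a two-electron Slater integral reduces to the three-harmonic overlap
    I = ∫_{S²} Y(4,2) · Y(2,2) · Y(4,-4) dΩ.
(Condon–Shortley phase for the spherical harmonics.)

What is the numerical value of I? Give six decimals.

Rules hold: Σm=0, L=10 even, 2≤4≤6.
N = 9·5·9 = 405
Δ = 2!·6!·2!/11! = 1/13860
Racah Σ t=0..2: t=0:+1/192 t=1:−1/36 t=2:+1/192 = -5/288
⇒ 3j(4 2 4; 0 0 0)² = 20/693, sgn -1
Racah Σ t=2..2: t=2:+1/2880 = 1/2880
⇒ 3j(4 2 4; 2 2 -4)² = 2/165, sgn +1
4πI² = N·(3j₀)²·(3jₘ)² = 120/847
I = -1·√(0.141677/4π) = -0.10618031

-0.106180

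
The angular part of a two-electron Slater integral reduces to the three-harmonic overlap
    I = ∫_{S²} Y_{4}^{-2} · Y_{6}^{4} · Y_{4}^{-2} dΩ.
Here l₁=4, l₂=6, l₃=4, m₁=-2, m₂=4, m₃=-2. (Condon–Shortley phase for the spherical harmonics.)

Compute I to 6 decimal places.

Rules hold: Σm=0, L=14 even, 2≤4≤10.
N = 9·13·9 = 1053
Δ = 6!·2!·6!/15! = 1/1261260
Racah Σ t=2..4: t=2:+1/4608 t=3:−1/1296 t=4:+1/4608 = -7/20736
⇒ 3j(4 6 4; 0 0 0)² = 20/1287, sgn -1
Racah Σ t=4..6: t=4:+1/69120 t=5:−1/14400 t=6:+1/69120 = -7/172800
⇒ 3j(4 6 4; -2 4 -2)² = 14/715, sgn -1
4πI² = N·(3j₀)²·(3jₘ)² = 504/1573
I = +1·√(0.320407/4π) = 0.15967833

0.159678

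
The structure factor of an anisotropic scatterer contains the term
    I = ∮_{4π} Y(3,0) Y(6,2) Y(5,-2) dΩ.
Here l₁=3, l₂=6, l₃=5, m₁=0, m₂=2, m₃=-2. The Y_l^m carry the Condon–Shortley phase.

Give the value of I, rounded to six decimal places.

0.058844

m-sum 0 ✓  L=14 even ✓  3≤5≤9 ✓
Π(2lᵢ+1) = 7×13×11 = 1001
triangle coeff Δ(3,6,5) = 1/675675
Σ_t [1,3]: t=1:−1/8640 t=2:+1/2304 t=3:−1/8640 = 7/34560
(3j)²=7/429 [(3 6 5; 0 0 0)], sign=-1
Σ_t [1,3]: t=1:−1/60480 t=2:+1/5760 t=3:−1/8640 = 1/24192
(3j)²=8/3003 [(3 6 5; 0 2 -2)], sign=-1
⇒ 4πI² = 56/1287
I = (+1)√(56/1287/(4π)) = 0.05884368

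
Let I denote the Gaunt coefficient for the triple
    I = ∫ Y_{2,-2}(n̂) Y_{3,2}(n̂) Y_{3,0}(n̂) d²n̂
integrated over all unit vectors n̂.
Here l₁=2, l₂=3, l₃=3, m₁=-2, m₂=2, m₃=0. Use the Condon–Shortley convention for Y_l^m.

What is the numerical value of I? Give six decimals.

m-sum 0 ✓  L=8 even ✓  1≤3≤5 ✓
Π(2lᵢ+1) = 5×7×7 = 245
triangle coeff Δ(2,3,3) = 1/3780
Σ_t [0,2]: t=0:+1/24 t=1:−1/4 t=2:+1/24 = -1/6
(3j)²=4/105 [(2 3 3; 0 0 0)], sign=+1
Σ_t [2,2]: t=2:+1/24 = 1/24
(3j)²=1/21 [(2 3 3; -2 2 0)], sign=-1
⇒ 4πI² = 4/9
I = (-1)√(4/9/(4π)) = -0.18806319

-0.188063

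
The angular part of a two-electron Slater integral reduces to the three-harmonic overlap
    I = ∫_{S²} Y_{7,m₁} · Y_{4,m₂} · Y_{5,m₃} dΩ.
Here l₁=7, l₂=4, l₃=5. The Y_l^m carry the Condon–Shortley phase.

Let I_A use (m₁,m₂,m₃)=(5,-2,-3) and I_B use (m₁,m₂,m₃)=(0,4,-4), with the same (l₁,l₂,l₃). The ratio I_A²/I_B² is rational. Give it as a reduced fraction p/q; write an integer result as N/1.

30899/2352

Same 7,4,5: normalisation and zero-m 3j drop out of the ratio.
A: Δ: 6! 8! 2! / 17! → 1/6126120; sum: t=0:+1/2073600 t=1:−1/604800 t=2:+1/3870720 = -53/58060800; 3j²(7 4 5; 5 -2 -3) = Δ·Π!·Σ² = 2809/185640  (sign -1)
B: Δ: 6! 8! 2! / 17! → 1/6126120; sum: t=6:+1/7257600 = 1/7257600; 3j²(7 4 5; 0 4 -4) = Δ·Π!·Σ² = 14/12155  (sign -1)
I_A²/I_B² = (2809/185640)/(14/12155) = 30899/2352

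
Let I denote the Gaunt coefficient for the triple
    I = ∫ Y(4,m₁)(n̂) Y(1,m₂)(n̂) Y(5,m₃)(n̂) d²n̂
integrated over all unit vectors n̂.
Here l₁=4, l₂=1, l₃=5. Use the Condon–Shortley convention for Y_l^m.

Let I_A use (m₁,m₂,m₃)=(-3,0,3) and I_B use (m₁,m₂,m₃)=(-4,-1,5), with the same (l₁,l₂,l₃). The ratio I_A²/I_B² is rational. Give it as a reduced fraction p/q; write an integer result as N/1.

l's match ⇒ only the (l;m) 3-j factors differ between A and B.
A: triangle coeff Δ(4,1,5) = 1/495; Σ_t [0,0]: t=0:+1/5040 = 1/5040; (3j)²=16/495 [(4 1 5; -3 0 3)], sign=+1
B: triangle coeff Δ(4,1,5) = 1/495; Σ_t [0,0]: t=0:+1/80640 = 1/80640; (3j)²=1/11 [(4 1 5; -4 -1 5)], sign=+1
I_A²/I_B² = (16/495)/(1/11) = 16/45

16/45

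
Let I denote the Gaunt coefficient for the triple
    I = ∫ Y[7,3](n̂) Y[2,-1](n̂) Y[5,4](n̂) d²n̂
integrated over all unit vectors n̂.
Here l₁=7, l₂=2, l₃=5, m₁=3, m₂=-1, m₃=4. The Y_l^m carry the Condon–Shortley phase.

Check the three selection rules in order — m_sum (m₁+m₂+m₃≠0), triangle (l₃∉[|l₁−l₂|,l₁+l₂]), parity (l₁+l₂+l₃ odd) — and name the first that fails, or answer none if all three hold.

azimuthal sum: 3 − 1 + 4 = 6  ✗
5 ≤ 5 ≤ 9 (triangle on l)
L = 7 + 2 + 5 = 14 (even)

m_sum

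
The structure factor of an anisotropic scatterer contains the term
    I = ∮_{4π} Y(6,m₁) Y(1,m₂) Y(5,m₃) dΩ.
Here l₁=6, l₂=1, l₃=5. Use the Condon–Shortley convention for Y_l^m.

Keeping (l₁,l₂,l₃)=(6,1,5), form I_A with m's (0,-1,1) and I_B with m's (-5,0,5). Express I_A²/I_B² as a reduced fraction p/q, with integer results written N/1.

15/11

Same 6,1,5: normalisation and zero-m 3j drop out of the ratio.
A: Δ: 2! 10! 0! / 13! → 1/858; sum: t=0:+1/34560 = 1/34560; 3j²(6 1 5; 0 -1 1) = Δ·Π!·Σ² = 5/286  (sign +1)
B: Δ: 2! 10! 0! / 13! → 1/858; sum: t=1:−1/3628800 = -1/3628800; 3j²(6 1 5; -5 0 5) = Δ·Π!·Σ² = 1/78  (sign -1)
I_A²/I_B² = (5/286)/(1/78) = 15/11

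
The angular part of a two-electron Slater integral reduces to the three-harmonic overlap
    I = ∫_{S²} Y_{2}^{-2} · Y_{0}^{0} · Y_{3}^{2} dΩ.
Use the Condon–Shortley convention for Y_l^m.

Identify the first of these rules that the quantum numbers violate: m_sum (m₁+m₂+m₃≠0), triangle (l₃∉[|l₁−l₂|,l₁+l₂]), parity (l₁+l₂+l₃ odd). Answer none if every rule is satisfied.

azimuthal sum: -2 + 0 + 2 = 0  ✓
2 ≤ 3 ≤ 2 (triangle on l)  ✗
L = 2 + 0 + 3 = 5 (odd)

triangle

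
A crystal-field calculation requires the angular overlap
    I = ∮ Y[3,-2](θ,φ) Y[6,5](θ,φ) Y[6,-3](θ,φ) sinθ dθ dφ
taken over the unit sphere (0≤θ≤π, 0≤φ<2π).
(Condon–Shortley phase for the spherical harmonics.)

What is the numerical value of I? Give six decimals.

0.000000

Σlᵢ=15 odd — θ-integrand is odd under cosθ→−cosθ; I=0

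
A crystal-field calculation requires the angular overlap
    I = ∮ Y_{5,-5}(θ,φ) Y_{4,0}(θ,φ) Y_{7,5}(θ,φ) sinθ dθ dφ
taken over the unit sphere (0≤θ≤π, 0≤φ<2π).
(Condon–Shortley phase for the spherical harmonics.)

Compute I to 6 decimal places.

Checks pass: Σm=0; 16 even; l₃=7∈[1,9].
(2·5+1)(2·4+1)(2·7+1) = 1485
Δ: 2! 8! 6! / 17! → 1/6126120
sum: t=0:+1/69120 t=1:−1/20736 t=2:+1/69120 = -1/51840
3j²(5 4 7; 0 0 0) = Δ·Π!·Σ² = 280/21879  (sign +1)
sum: t=2:+1/3870720 = 1/3870720
3j²(5 4 7; -5 0 5) = Δ·Π!·Σ² = 135/6188  (sign +1)
combine: 4πI² = 1485·280/21879·135/6188 = 20250/48841
take √, sign +1: I = 0.18164160

0.181642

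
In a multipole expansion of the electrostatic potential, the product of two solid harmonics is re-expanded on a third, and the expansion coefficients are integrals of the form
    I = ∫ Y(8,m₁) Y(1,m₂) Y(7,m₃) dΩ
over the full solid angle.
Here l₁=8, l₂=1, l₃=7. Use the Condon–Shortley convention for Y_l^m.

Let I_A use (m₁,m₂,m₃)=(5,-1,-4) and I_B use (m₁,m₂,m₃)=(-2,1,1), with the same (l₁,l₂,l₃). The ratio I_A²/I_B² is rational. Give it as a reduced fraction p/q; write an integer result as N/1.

26/15

Shared (l₁,l₂,l₃)=(8,1,7): N and (l;000)² cancel in I_A²/I_B².
A: Δ = 2!·14!·0!/17! = 1/2040; Racah Σ t=0..0: t=0:+1/479001600 = 1/479001600; ⇒ 3j(8 1 7; 5 -1 -4)² = 13/340, sgn -1
B: Δ = 2!·14!·0!/17! = 1/2040; Racah Σ t=2..2: t=2:+1/58060800 = 1/58060800; ⇒ 3j(8 1 7; -2 1 1)² = 3/136, sgn +1
I_A²/I_B² = (13/340)/(3/136) = 26/15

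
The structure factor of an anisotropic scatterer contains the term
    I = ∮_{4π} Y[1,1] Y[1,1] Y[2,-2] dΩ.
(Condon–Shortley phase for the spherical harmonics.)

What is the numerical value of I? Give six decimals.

Checks pass: Σm=0; 4 even; l₃=2∈[0,2].
(2·1+1)(2·1+1)(2·2+1) = 45
Δ: 0! 2! 2! / 5! → 1/30
sum: t=0:+1/1 = 1/1
3j²(1 1 2; 0 0 0) = Δ·Π!·Σ² = 2/15  (sign +1)
sum: t=0:+1/4 = 1/4
3j²(1 1 2; 1 1 -2) = Δ·Π!·Σ² = 1/5  (sign +1)
combine: 4πI² = 45·2/15·1/5 = 6/5
take √, sign +1: I = 0.30901936

0.309019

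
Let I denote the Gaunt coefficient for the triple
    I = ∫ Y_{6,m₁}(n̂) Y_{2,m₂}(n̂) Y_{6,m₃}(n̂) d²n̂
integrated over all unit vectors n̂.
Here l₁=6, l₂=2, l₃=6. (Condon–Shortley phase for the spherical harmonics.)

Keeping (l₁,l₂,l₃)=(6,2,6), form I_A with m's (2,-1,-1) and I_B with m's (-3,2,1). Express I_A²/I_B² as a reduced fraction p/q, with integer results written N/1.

Shared (l₁,l₂,l₃)=(6,2,6): N and (l;000)² cancel in I_A²/I_B².
A: Δ = 2!·10!·2!/15! = 1/90090; Racah Σ t=0..1: t=0:+1/34560 t=1:−1/60480 = 1/80640; ⇒ 3j(6 2 6; 2 -1 -1)² = 6/1001, sgn -1
B: Δ = 2!·10!·2!/15! = 1/90090; Racah Σ t=2..2: t=2:+1/120960 = 1/120960; ⇒ 3j(6 2 6; -3 2 1)² = 24/1001, sgn -1
I_A²/I_B² = (6/1001)/(24/1001) = 1/4

1/4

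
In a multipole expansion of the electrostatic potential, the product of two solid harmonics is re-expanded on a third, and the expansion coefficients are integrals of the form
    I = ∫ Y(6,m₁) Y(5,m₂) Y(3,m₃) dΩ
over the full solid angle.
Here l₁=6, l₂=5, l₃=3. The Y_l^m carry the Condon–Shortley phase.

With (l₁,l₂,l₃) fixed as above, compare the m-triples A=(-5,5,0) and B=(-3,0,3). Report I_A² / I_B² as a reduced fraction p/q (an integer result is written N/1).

Shared (l₁,l₂,l₃)=(6,5,3): N and (l;000)² cancel in I_A²/I_B².
A: Δ = 8!·4!·2!/15! = 1/675675; Racah Σ t=8..8: t=8:+1/483840 = 1/483840; ⇒ 3j(6 5 3; -5 5 0)² = 3/91, sgn -1
B: Δ = 8!·4!·2!/15! = 1/675675; Racah Σ t=5..5: t=5:−1/34560 = -1/34560; ⇒ 3j(6 5 3; -3 0 3)² = 4/143, sgn -1
I_A²/I_B² = (3/91)/(4/143) = 33/28

33/28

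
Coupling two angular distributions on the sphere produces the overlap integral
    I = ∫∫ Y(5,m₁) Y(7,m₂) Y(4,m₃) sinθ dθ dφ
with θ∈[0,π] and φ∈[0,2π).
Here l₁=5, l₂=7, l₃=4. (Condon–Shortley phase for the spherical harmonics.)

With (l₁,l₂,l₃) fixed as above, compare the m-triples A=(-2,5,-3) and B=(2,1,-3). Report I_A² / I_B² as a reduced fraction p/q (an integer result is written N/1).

33/1225

l's match ⇒ only the (l;m) 3-j factors differ between A and B.
A: triangle coeff Δ(5,7,4) = 1/6126120; Σ_t [6,7]: t=6:+1/1036800 t=7:−1/1209600 = 1/7257600; (3j)²=1/2210 [(5 7 4; -2 5 -3)], sign=-1
B: triangle coeff Δ(5,7,4) = 1/6126120; Σ_t [2,3]: t=2:+1/1036800 t=3:−1/172800 = -1/207360; (3j)²=245/14586 [(5 7 4; 2 1 -3)], sign=+1
I_A²/I_B² = (1/2210)/(245/14586) = 33/1225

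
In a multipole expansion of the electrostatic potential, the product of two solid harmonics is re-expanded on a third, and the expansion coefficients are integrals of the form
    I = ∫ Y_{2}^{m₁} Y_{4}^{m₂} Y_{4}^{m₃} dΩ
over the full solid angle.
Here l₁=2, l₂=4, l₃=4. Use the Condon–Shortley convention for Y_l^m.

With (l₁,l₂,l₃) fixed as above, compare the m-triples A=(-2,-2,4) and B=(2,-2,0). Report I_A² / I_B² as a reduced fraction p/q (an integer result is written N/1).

14/45

Same 2,4,4: normalisation and zero-m 3j drop out of the ratio.
A: Δ: 2! 2! 6! / 11! → 1/13860; sum: t=2:+1/2880 = 1/2880; 3j²(2 4 4; -2 -2 4) = Δ·Π!·Σ² = 2/165  (sign +1)
B: Δ: 2! 2! 6! / 11! → 1/13860; sum: t=0:+1/192 = 1/192; 3j²(2 4 4; 2 -2 0) = Δ·Π!·Σ² = 3/77  (sign +1)
I_A²/I_B² = (2/165)/(3/77) = 14/45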